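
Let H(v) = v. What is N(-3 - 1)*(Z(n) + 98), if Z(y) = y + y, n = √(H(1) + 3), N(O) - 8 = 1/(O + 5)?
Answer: 918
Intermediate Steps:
N(O) = 8 + 1/(5 + O) (N(O) = 8 + 1/(O + 5) = 8 + 1/(5 + O))
n = 2 (n = √(1 + 3) = √4 = 2)
Z(y) = 2*y
N(-3 - 1)*(Z(n) + 98) = ((41 + 8*(-3 - 1))/(5 + (-3 - 1)))*(2*2 + 98) = ((41 + 8*(-4))/(5 - 4))*(4 + 98) = ((41 - 32)/1)*102 = (1*9)*102 = 9*102 = 918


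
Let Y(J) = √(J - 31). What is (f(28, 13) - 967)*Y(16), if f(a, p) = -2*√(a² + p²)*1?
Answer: I*√15*(-967 - 2*√953) ≈ -3984.3*I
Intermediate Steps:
f(a, p) = -2*√(a² + p²)
Y(J) = √(-31 + J)
(f(28, 13) - 967)*Y(16) = (-2*√(28² + 13²) - 967)*√(-31 + 16) = (-2*√(784 + 169) - 967)*√(-15) = (-2*√953 - 967)*(I*√15) = (-967 - 2*√953)*(I*√15) = I*√15*(-967 - 2*√953)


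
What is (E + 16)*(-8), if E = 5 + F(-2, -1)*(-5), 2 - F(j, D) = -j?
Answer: -168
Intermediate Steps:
F(j, D) = 2 + j (F(j, D) = 2 - (-1)*j = 2 + j)
E = 5 (E = 5 + (2 - 2)*(-5) = 5 + 0*(-5) = 5 + 0 = 5)
(E + 16)*(-8) = (5 + 16)*(-8) = 21*(-8) = -168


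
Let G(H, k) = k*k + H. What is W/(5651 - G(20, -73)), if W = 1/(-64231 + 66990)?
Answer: 1/833218 ≈ 1.2002e-6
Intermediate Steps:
G(H, k) = H + k² (G(H, k) = k² + H = H + k²)
W = 1/2759 ≈ 0.00036245
W/(5651 - G(20, -73)) = 1/(2759*(5651 - (20 + (-73)²))) = 1/(2759*(5651 - (20 + 5329))) = 1/(2759*(5651 - 1*5349)) = 1/(2759*(5651 - 5349)) = (1/2759)/302 = (1/2759)*(1/302) = 1/833218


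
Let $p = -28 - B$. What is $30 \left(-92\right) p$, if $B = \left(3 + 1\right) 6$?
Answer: $143520$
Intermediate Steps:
$B = 24$ ($B = 4 \cdot 6 = 24$)
$p = -52$ ($p = -28 - 24 = -52$)
$30 \left(-92\right) p = 30 \left(-92\right) \left(-52\right) = \left(-2760\right) \left(-52\right) = 143520$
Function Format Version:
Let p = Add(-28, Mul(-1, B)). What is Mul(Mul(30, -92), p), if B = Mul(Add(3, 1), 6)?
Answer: 143520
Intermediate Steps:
B = 24 (B = Mul(4, 6) = 24)
p = -52 (p = Add(-28, Mul(-1, 24)) = Add(-28, -24) = -52)
Mul(Mul(30, -92), p) = Mul(Mul(30, -92), -52) = Mul(-2760, -52) = 143520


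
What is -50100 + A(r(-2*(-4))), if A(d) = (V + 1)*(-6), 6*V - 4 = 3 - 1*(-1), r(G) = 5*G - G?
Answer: -50114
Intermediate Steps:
r(G) = 4*G
V = 4/3 (V = ⅔ + (3 - 1*(-1))/6 = ⅔ + (3 + 1)/6 = ⅔ + (⅙)*4 = ⅔ + ⅔ = 4/3 ≈ 1.3333)
A(d) = -14 (A(d) = (4/3 + 1)*(-6) = (7/3)*(-6) = -14)
-50100 + A(r(-2*(-4))) = -50100 - 14 = -50114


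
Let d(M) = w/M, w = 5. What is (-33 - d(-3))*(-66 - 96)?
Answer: 5076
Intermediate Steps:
d(M) = 5/M
(-33 - d(-3))*(-66 - 96) = (-33 - 5/(-3))*(-66 - 96) = (-33 - 5*(-1)/3)*(-162) = (-33 - 1*(-5/3))*(-162) = (-33 + 5/3)*(-162) = -94/3*(-162) = 5076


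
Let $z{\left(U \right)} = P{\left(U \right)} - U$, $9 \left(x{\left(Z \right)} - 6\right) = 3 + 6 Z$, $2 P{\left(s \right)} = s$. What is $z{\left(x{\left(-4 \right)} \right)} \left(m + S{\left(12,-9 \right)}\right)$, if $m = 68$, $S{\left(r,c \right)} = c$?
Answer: $- \frac{649}{6} \approx -108.17$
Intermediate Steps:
$P{\left(s \right)} = \frac{s}{2}$
$x{\left(Z \right)} = \frac{19}{3} + \frac{2 Z}{3}$ ($x{\left(Z \right)} = 6 + \frac{3 + 6 Z}{9} = 6 + \left(\frac{1}{3} + \frac{2 Z}{3}\right) = \frac{19}{3} + \frac{2 Z}{3}$)
$z{\left(U \right)} = - \frac{U}{2}$ ($z{\left(U \right)} = \frac{U}{2} - U = - \frac{U}{2}$)
$z{\left(x{\left(-4 \right)} \right)} \left(m + S{\left(12,-9 \right)}\right) = - \frac{\frac{19}{3} + \frac{2}{3} \left(-4\right)}{2} \left(68 - 9\right) = - \frac{\frac{19}{3} - \frac{8}{3}}{2} \cdot 59 = \left(- \frac{1}{2}\right) \frac{11}{3} \cdot 59 = \left(- \frac{11}{6}\right) 59 = - \frac{649}{6}$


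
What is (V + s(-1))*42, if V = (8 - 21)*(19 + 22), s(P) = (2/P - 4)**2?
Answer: -20874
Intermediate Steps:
s(P) = (-4 + 2/P)**2
V = -533 (V = -13*41 = -533)
(V + s(-1))*42 = (-533 + 4*(-1 + 2*(-1))**2/(-1)**2)*42 = (-533 + 4*1*(-1 - 2)**2)*42 = (-533 + 4*1*(-3)**2)*42 = (-533 + 4*1*9)*42 = (-533 + 36)*42 = -497*42 = -20874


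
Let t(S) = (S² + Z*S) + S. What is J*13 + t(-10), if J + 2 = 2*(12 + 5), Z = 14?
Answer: 366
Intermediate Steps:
t(S) = S² + 15*S (t(S) = (S² + 14*S) + S = S² + 15*S)
J = 32 (J = -2 + 2*(12 + 5) = -2 + 2*17 = -2 + 34 = 32)
J*13 + t(-10) = 32*13 - 10*(15 - 10) = 416 - 10*5 = 416 - 50 = 366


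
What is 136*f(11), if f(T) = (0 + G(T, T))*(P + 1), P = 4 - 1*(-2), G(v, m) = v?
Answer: 10472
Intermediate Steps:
P = 6 (P = 4 + 2 = 6)
f(T) = 7*T (f(T) = (0 + T)*(6 + 1) = T*7 = 7*T)
136*f(11) = 136*(7*11) = 136*77 = 10472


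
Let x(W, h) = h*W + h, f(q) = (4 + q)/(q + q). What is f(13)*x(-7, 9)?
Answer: -459/13 ≈ -35.308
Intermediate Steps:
f(q) = (4 + q)/(2*q) (f(q) = (4 + q)/((2*q)) = (4 + q)*(1/(2*q)) = (4 + q)/(2*q))
x(W, h) = h + W*h (x(W, h) = W*h + h = h + W*h)
f(13)*x(-7, 9) = ((½)*(4 + 13)/13)*(9*(1 - 7)) = ((½)*(1/13)*17)*(9*(-6)) = (17/26)*(-54) = -459/13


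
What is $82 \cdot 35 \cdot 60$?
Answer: $172200$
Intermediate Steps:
$82 \cdot 35 \cdot 60 = 2870 \cdot 60 = 172200$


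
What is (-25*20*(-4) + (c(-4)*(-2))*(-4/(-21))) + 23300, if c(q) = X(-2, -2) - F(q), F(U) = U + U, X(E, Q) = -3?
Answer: 531260/21 ≈ 25298.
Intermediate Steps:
F(U) = 2*U
c(q) = -3 - 2*q
(-25*20*(-4) + (c(-4)*(-2))*(-4/(-21))) + 23300 = (-25*20*(-4) + ((-3 - 2*(-4))*(-2))*(-4/(-21))) + 23300 = (-500*(-4) + ((-3 + 8)*(-2))*(-4*(-1/21))) + 23300 = (2000 + (5*(-2))*(4/21)) + 23300 = (2000 - 10*4/21) + 23300 = (2000 - 40/21) + 23300 = 41960/21 + 23300 = 531260/21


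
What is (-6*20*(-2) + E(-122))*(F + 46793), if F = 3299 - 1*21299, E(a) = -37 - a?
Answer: 9357725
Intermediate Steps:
F = -18000 (F = 3299 - 21299 = -18000)
(-6*20*(-2) + E(-122))*(F + 46793) = (-6*20*(-2) + (-37 - 1*(-122)))*(-18000 + 46793) = (-120*(-2) + (-37 + 122))*28793 = (240 + 85)*28793 = 325*28793 = 9357725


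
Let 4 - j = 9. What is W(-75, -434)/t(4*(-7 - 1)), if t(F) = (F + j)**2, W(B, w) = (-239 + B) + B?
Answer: -389/1369 ≈ -0.28415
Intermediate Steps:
j = -5 (j = 4 - 1*9 = 4 - 9 = -5)
W(B, w) = -239 + 2*B
t(F) = (-5 + F)**2 (t(F) = (F - 5)**2 = (-5 + F)**2)
W(-75, -434)/t(4*(-7 - 1)) = (-239 + 2*(-75))/((-5 + 4*(-7 - 1))**2) = (-239 - 150)/((-5 + 4*(-8))**2) = -389/(-5 - 32)**2 = -389/((-37)**2) = -389/1369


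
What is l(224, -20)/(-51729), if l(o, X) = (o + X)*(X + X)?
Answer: 2720/17243 ≈ 0.15775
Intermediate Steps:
l(o, X) = 2*X*(X + o) (l(o, X) = (X + o)*(2*X) = 2*X*(X + o))
l(224, -20)/(-51729) = (2*(-20)*(-20 + 224))/(-51729) = (2*(-20)*204)*(-1/51729) = -8160*(-1/51729) = 2720/17243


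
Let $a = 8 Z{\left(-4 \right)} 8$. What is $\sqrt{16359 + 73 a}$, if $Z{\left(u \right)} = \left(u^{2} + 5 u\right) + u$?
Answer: $i \sqrt{21017} \approx 144.97 i$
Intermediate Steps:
$Z{\left(u \right)} = u^{2} + 6 u$
$a = -512$ ($a = 8 \left(- 4 \left(6 - 4\right)\right) 8 = 8 \left(\left(-4\right) 2\right) 8 = 8 \left(-8\right) 8 = \left(-64\right) 8 = -512$)
$\sqrt{16359 + 73 a} = \sqrt{16359 + 73 \left(-512\right)} = \sqrt{16359 - 37376} = \sqrt{-21017} = i \sqrt{21017}$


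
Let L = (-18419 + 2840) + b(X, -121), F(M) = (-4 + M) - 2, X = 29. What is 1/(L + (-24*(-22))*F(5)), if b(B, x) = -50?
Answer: -1/16157 ≈ -6.1893e-5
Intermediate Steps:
F(M) = -6 + M
L = -15629 (L = (-18419 + 2840) - 50 = -15579 - 50 = -15629)
1/(L + (-24*(-22))*F(5)) = 1/(-15629 + (-24*(-22))*(-6 + 5)) = 1/(-15629 + 528*(-1)) = 1/(-15629 - 528) = 1/(-16157) = -1/16157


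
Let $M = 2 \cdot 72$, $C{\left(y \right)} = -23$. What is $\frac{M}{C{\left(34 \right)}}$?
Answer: $- \frac{144}{23} \approx -6.2609$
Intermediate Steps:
$M = 144$
$\frac{M}{C{\left(34 \right)}} = \frac{144}{-23} = 144 \left(- \frac{1}{23}\right) = - \frac{144}{23}$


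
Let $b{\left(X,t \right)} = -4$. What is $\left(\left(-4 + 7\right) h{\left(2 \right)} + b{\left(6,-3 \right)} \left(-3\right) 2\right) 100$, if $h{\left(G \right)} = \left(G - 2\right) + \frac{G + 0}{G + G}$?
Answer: $2550$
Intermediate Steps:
$h{\left(G \right)} = - \frac{3}{2} + G$ ($h{\left(G \right)} = \left(-2 + G\right) + \frac{G}{2 G} = \left(-2 + G\right) + G \frac{1}{2 G} = \left(-2 + G\right) + \frac{1}{2} = - \frac{3}{2} + G$)
$\left(\left(-4 + 7\right) h{\left(2 \right)} + b{\left(6,-3 \right)} \left(-3\right) 2\right) 100 = \left(\left(-4 + 7\right) \left(- \frac{3}{2} + 2\right) + \left(-4\right) \left(-3\right) 2\right) 100 = \left(3 \cdot \frac{1}{2} + 12 \cdot 2\right) 100 = \left(\frac{3}{2} + 24\right) 100 = \frac{51}{2} \cdot 100 = 2550$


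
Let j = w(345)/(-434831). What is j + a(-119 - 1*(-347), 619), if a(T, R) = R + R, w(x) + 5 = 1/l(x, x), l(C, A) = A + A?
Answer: 371441340269/300033390 ≈ 1238.0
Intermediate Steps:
l(C, A) = 2*A
w(x) = -5 + 1/(2*x)
a(T, R) = 2*R
j = 3449/300033390 (j = (-5 + (½)/345)/(-434831) = (-5 + (½)*(1/345))*(-1/434831) = (-5 + 1/690)*(-1/434831) = -3449/690*(-1/434831) = 3449/300033390 ≈ 1.1495e-5)
j + a(-119 - 1*(-347), 619) = 3449/300033390 + 2*619 = 3449/300033390 + 1238 = 371441340269/300033390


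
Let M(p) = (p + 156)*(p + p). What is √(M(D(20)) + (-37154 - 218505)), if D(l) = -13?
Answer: I*√259377 ≈ 509.29*I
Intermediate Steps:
M(p) = 2*p*(156 + p) (M(p) = (156 + p)*(2*p) = 2*p*(156 + p))
√(M(D(20)) + (-37154 - 218505)) = √(2*(-13)*(156 - 13) + (-37154 - 218505)) = √(2*(-13)*143 - 255659) = √(-3718 - 255659) = √(-259377) = I*√259377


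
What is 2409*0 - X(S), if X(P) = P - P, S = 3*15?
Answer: 0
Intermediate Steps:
S = 45
X(P) = 0
2409*0 - X(S) = 2409*0 - 1*0 = 0 + 0 = 0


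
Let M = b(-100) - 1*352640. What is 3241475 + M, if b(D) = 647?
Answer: 2889482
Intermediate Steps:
M = -351993 (M = 647 - 1*352640 = 647 - 352640 = -351993)
3241475 + M = 3241475 - 351993 = 2889482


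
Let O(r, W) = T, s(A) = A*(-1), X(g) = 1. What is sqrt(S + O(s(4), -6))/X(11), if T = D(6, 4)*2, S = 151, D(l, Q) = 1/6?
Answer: sqrt(1362)/3 ≈ 12.302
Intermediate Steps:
D(l, Q) = 1/6
s(A) = -A
T = 1/3 (T = (1/6)*2 = 1/3 ≈ 0.33333)
O(r, W) = 1/3
sqrt(S + O(s(4), -6))/X(11) = sqrt(151 + 1/3)/1 = sqrt(454/3)*1 = (sqrt(1362)/3)*1 = sqrt(1362)/3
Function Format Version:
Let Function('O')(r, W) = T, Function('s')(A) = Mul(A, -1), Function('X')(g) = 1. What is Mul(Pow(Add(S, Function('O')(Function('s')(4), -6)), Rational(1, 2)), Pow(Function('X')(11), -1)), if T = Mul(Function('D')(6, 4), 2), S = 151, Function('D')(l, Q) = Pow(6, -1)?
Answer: Mul(Rational(1, 3), Pow(1362, Rational(1, 2))) ≈ 12.302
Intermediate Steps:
Function('D')(l, Q) = Rational(1, 6)
Function('s')(A) = Mul(-1, A)
T = Rational(1, 3) (T = Mul(Rational(1, 6), 2) = Rational(1, 3) ≈ 0.33333)
Function('O')(r, W) = Rational(1, 3)
Mul(Pow(Add(S, Function('O')(Function('s')(4), -6)), Rational(1, 2)), Pow(Function('X')(11), -1)) = Mul(Pow(Add(151, Rational(1, 3)), Rational(1, 2)), Pow(1, -1)) = Mul(Pow(Rational(454, 3), Rational(1, 2)), 1) = Mul(Mul(Rational(1, 3), Pow(1362, Rational(1, 2))), 1) = Mul(Rational(1, 3), Pow(1362, Rational(1, 2)))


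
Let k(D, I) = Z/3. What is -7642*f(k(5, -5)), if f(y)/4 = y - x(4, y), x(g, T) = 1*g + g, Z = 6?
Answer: 183408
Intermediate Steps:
k(D, I) = 2 (k(D, I) = 6/3 = 6*(1/3) = 2)
x(g, T) = 2*g (x(g, T) = g + g = 2*g)
f(y) = -32 + 4*y (f(y) = 4*(y - 2*4) = 4*(y - 1*8) = 4*(y - 8) = 4*(-8 + y) = -32 + 4*y)
-7642*f(k(5, -5)) = -7642*(-32 + 4*2) = -7642*(-32 + 8) = -7642*(-24) = 183408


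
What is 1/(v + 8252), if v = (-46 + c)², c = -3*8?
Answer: 1/13152 ≈ 7.6034e-5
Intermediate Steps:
c = -24
v = 4900 (v = (-46 - 24)² = (-70)² = 4900)
1/(v + 8252) = 1/(4900 + 8252) = 1/13152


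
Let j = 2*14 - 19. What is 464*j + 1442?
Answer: 5618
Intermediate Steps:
j = 9 (j = 28 - 19 = 9)
464*j + 1442 = 464*9 + 1442 = 4176 + 1442 = 5618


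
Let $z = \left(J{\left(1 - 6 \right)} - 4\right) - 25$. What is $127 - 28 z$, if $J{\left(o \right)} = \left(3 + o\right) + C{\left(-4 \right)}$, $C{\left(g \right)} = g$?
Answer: $1107$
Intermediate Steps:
$J{\left(o \right)} = -1 + o$ ($J{\left(o \right)} = \left(3 + o\right) - 4 = -1 + o$)
$z = -35$ ($z = \left(\left(-1 + \left(1 - 6\right)\right) - 4\right) - 25 = \left(\left(-1 - 5\right) - 4\right) - 25 = \left(-6 - 4\right) - 25 = -10 - 25 = -35$)
$127 - 28 z = 127 - -980 = 127 + 980 = 1107$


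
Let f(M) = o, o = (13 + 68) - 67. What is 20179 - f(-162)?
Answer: 20165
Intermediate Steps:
o = 14 (o = 81 - 67 = 14)
f(M) = 14
20179 - f(-162) = 20179 - 1*14 = 20179 - 14 = 20165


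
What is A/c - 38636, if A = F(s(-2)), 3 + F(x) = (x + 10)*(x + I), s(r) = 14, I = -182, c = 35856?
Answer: -461778817/11952 ≈ -38636.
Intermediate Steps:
F(x) = -3 + (-182 + x)*(10 + x) (F(x) = -3 + (x + 10)*(x - 182) = -3 + (10 + x)*(-182 + x) = -3 + (-182 + x)*(10 + x))
A = -4035 (A = -1823 + 14² - 172*14 = -1823 + 196 - 2408 = -4035)
A/c - 38636 = -4035/35856 - 38636 = -4035*1/35856 - 38636 = -1345/11952 - 38636 = -461778817/11952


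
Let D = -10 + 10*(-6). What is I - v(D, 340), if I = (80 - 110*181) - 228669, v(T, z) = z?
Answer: -248839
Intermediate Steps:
D = -70 (D = -10 - 60 = -70)
I = -248499 (I = (80 - 19910) - 228669 = -19830 - 228669 = -248499)
I - v(D, 340) = -248499 - 1*340 = -248499 - 340 = -248839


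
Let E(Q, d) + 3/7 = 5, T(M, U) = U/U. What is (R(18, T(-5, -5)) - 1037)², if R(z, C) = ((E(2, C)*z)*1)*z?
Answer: 9665881/49 ≈ 1.9726e+5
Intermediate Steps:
T(M, U) = 1
E(Q, d) = 32/7 (E(Q, d) = -3/7 + 5 = 32/7)
R(z, C) = 32*z²/7 (R(z, C) = ((32*z/7)*1)*z = (32*z/7)*z = 32*z²/7)
(R(18, T(-5, -5)) - 1037)² = ((32/7)*18² - 1037)² = ((32/7)*324 - 1037)² = (10368/7 - 1037)² = (3109/7)² = 9665881/49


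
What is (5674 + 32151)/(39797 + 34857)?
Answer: 37825/74654 ≈ 0.50667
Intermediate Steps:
(5674 + 32151)/(39797 + 34857) = 37825/74654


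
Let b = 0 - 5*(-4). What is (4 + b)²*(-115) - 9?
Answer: -66249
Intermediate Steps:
b = 20 (b = 0 + 20 = 20)
(4 + b)²*(-115) - 9 = (4 + 20)²*(-115) - 9 = 24²*(-115) - 9 = 576*(-115) - 9 = -66240 - 9 = -66249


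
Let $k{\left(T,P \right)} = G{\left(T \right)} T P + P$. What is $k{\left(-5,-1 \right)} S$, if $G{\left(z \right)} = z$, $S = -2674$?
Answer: $69524$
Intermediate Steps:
$k{\left(T,P \right)} = P + P T^{2}$ ($k{\left(T,P \right)} = T T P + P = T^{2} P + P = P T^{2} + P = P + P T^{2}$)
$k{\left(-5,-1 \right)} S = - (1 + \left(-5\right)^{2}) \left(-2674\right) = - (1 + 25) \left(-2674\right) = \left(-1\right) 26 \left(-2674\right) = \left(-26\right) \left(-2674\right) = 69524$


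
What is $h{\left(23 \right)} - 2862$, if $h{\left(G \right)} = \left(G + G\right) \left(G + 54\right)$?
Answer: $680$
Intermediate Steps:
$h{\left(G \right)} = 2 G \left(54 + G\right)$
$h{\left(23 \right)} - 2862 = 2 \cdot 23 \left(54 + 23\right) - 2862 = 2 \cdot 23 \cdot 77 - 2862 = 3542 - 2862 = 680$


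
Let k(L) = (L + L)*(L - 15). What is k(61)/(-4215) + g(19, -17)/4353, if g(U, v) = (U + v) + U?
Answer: -8113507/6115965 ≈ -1.3266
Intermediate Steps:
g(U, v) = v + 2*U
k(L) = 2*L*(-15 + L) (k(L) = (2*L)*(-15 + L) = 2*L*(-15 + L))
k(61)/(-4215) + g(19, -17)/4353 = (2*61*(-15 + 61))/(-4215) + (-17 + 2*19)/4353 = (2*61*46)*(-1/4215) + (-17 + 38)*(1/4353) = 5612*(-1/4215) + 21*(1/4353) = -5612/4215 + 7/1451 = -8113507/6115965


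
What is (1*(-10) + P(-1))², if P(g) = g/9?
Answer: 8281/81 ≈ 102.23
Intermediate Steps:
P(g) = g/9 (P(g) = g*(⅑) = g/9)
(1*(-10) + P(-1))² = (1*(-10) + (⅑)*(-1))² = (-10 - ⅑)² = (-91/9)² = 8281/81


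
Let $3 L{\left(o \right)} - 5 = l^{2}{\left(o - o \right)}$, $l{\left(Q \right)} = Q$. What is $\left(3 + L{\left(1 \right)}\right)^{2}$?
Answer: $\frac{196}{9} \approx 21.778$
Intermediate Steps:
$L{\left(o \right)} = \frac{5}{3}$ ($L{\left(o \right)} = \frac{5}{3} + \frac{\left(o - o\right)^{2}}{3} = \frac{5}{3} + \frac{0^{2}}{3} = \frac{5}{3} + \frac{1}{3} \cdot 0 = \frac{5}{3} + 0 = \frac{5}{3}$)
$\left(3 + L{\left(1 \right)}\right)^{2} = \left(3 + \frac{5}{3}\right)^{2} = \left(\frac{14}{3}\right)^{2} = \frac{196}{9}$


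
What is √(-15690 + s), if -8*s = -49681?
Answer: I*√151678/4 ≈ 97.365*I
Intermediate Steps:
s = 49681/8 (s = -⅛*(-49681) = 49681/8 ≈ 6210.1)
√(-15690 + s) = √(-15690 + 49681/8) = √(-75839/8) = I*√151678/4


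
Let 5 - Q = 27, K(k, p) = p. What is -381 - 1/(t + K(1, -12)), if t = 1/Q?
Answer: -100943/265 ≈ -380.92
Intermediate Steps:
Q = -22 (Q = 5 - 1*27 = 5 - 27 = -22)
t = -1/22 (t = 1/(-22) = -1/22 ≈ -0.045455)
-381 - 1/(t + K(1, -12)) = -381 - 1/(-1/22 - 12) = -381 - 1/(-265/22) = -381 - 1*(-22/265) = -381 + 22/265 = -100943/265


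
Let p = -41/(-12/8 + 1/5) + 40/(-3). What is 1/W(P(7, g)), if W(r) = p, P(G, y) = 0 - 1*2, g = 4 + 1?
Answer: 39/710 ≈ 0.054930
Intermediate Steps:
p = 710/39 (p = -41/(-12*1/8 + 1*(1/5)) + 40*(-1/3) = -41/(-3/2 + 1/5) - 40/3 = -41/(-13/10) - 40/3 = -41*(-10/13) - 40/3 = 410/13 - 40/3 = 710/39 ≈ 18.205)
g = 5
P(G, y) = -2 (P(G, y) = 0 - 2 = -2)
W(r) = 710/39
1/W(P(7, g)) = 1/(710/39) = 39/710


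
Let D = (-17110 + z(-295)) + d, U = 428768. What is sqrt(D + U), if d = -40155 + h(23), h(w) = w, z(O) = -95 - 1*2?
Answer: sqrt(371429) ≈ 609.45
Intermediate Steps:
z(O) = -97 (z(O) = -95 - 2 = -97)
d = -40132 (d = -40155 + 23 = -40132)
D = -57339 (D = (-17110 - 97) - 40132 = -17207 - 40132 = -57339)
sqrt(D + U) = sqrt(-57339 + 428768) = sqrt(371429)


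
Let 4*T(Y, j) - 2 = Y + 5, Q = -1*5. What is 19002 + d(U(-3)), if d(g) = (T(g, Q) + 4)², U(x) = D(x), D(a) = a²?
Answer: 19066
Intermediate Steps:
Q = -5
T(Y, j) = 7/4 + Y/4 (T(Y, j) = ½ + (Y + 5)/4 = ½ + (5 + Y)/4 = ½ + (5/4 + Y/4) = 7/4 + Y/4)
U(x) = x²
d(g) = (23/4 + g/4)² (d(g) = ((7/4 + g/4) + 4)² = (23/4 + g/4)²)
19002 + d(U(-3)) = 19002 + (23 + (-3)²)²/16 = 19002 + (23 + 9)²/16 = 19002 + (1/16)*32² = 19002 + (1/16)*1024 = 19002 + 64 = 19066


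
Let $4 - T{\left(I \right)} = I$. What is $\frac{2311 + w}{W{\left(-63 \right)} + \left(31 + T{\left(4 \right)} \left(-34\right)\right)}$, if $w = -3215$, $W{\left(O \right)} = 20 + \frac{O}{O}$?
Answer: $- \frac{226}{13} \approx -17.385$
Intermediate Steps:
$T{\left(I \right)} = 4 - I$
$W{\left(O \right)} = 21$ ($W{\left(O \right)} = 20 + 1 = 21$)
$\frac{2311 + w}{W{\left(-63 \right)} + \left(31 + T{\left(4 \right)} \left(-34\right)\right)} = \frac{2311 - 3215}{21 + \left(31 + \left(4 - 4\right) \left(-34\right)\right)} = - \frac{904}{21 + \left(31 + \left(4 - 4\right) \left(-34\right)\right)} = - \frac{904}{21 + \left(31 + 0 \left(-34\right)\right)} = - \frac{904}{21 + \left(31 + 0\right)} = - \frac{904}{21 + 31} = - \frac{904}{52} = \left(-904\right) \frac{1}{52} = - \frac{226}{13}$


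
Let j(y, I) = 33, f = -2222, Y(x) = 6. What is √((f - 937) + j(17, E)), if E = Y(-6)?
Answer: I*√3126 ≈ 55.911*I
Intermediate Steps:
E = 6
√((f - 937) + j(17, E)) = √((-2222 - 937) + 33) = √(-3159 + 33) = √(-3126) = I*√3126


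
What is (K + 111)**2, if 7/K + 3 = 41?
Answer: 17850625/1444 ≈ 12362.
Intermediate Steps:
K = 7/38 (K = 7/(-3 + 41) = 7/38 ≈ 0.18421)
(K + 111)**2 = (7/38 + 111)**2 = (4225/38)**2 = 17850625/1444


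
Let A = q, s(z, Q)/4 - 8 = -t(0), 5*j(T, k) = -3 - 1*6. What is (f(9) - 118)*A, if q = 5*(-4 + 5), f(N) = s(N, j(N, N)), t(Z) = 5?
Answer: -530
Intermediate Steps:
j(T, k) = -9/5 (j(T, k) = (-3 - 1*6)/5 = (-3 - 6)/5 = (⅕)*(-9) = -9/5)
s(z, Q) = 12 (s(z, Q) = 32 + 4*(-1*5) = 32 + 4*(-5) = 32 - 20 = 12)
f(N) = 12
q = 5 (q = 5*1 = 5)
A = 5
(f(9) - 118)*A = (12 - 118)*5 = -106*5 = -530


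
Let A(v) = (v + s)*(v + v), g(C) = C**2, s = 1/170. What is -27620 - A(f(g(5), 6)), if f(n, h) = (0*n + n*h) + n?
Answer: -1510825/17 ≈ -88872.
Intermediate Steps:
s = 1/170 ≈ 0.0058824
f(n, h) = n + h*n (f(n, h) = (0 + h*n) + n = h*n + n = n + h*n)
A(v) = 2*v*(1/170 + v) (A(v) = (v + 1/170)*(v + v) = (1/170 + v)*(2*v) = 2*v*(1/170 + v))
-27620 - A(f(g(5), 6)) = -27620 - 5**2*(1 + 6)*(1 + 170*(5**2*(1 + 6)))/85 = -27620 - 25*7*(1 + 170*(25*7))/85 = -27620 - 175*(1 + 170*175)/85 = -27620 - 175*(1 + 29750)/85 = -27620 - 175*29751/85 = -27620 - 1*1041285/17 = -27620 - 1041285/17 = -1510825/17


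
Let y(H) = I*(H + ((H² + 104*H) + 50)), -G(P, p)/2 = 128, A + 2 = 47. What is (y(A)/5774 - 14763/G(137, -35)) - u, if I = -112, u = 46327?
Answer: -34293852563/739072 ≈ -46401.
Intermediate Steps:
A = 45 (A = -2 + 47 = 45)
G(P, p) = -256 (G(P, p) = -2*128 = -256)
y(H) = -5600 - 11760*H - 112*H² (y(H) = -112*(H + ((H² + 104*H) + 50)) = -112*(H + (50 + H² + 104*H)) = -112*(50 + H² + 105*H) = -5600 - 11760*H - 112*H²)
(y(A)/5774 - 14763/G(137, -35)) - u = ((-5600 - 11760*45 - 112*45²)/5774 - 14763/(-256)) - 1*46327 = ((-5600 - 529200 - 112*2025)*(1/5774) - 14763*(-1/256)) - 46327 = ((-5600 - 529200 - 226800)*(1/5774) + 14763/256) - 46327 = (-761600*1/5774 + 14763/256) - 46327 = (-380800/2887 + 14763/256) - 46327 = -54864019/739072 - 46327 = -34293852563/739072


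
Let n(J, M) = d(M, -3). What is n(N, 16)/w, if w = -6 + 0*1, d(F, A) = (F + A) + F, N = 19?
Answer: -29/6 ≈ -4.8333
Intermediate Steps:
d(F, A) = A + 2*F (d(F, A) = (A + F) + F = A + 2*F)
n(J, M) = -3 + 2*M
w = -6 (w = -6 + 0 = -6)
n(N, 16)/w = (-3 + 2*16)/(-6) = (-3 + 32)*(-1/6) = 29*(-1/6) = -29/6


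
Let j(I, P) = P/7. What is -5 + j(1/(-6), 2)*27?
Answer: 19/7 ≈ 2.7143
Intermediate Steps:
j(I, P) = P/7 (j(I, P) = P*(1/7) = P/7)
-5 + j(1/(-6), 2)*27 = -5 + ((1/7)*2)*27 = -5 + (2/7)*27 = -5 + 54/7 = 19/7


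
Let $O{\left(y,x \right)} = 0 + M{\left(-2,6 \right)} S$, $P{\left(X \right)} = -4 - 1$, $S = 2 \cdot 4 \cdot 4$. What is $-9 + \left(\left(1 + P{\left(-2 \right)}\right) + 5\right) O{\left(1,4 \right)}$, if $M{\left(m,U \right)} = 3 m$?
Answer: $-201$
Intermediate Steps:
$S = 32$ ($S = 8 \cdot 4 = 32$)
$P{\left(X \right)} = -5$ ($P{\left(X \right)} = -4 - 1 = -5$)
$O{\left(y,x \right)} = -192$ ($O{\left(y,x \right)} = 0 + 3 \left(-2\right) 32 = 0 - 192 = -192$)
$-9 + \left(\left(1 + P{\left(-2 \right)}\right) + 5\right) O{\left(1,4 \right)} = -9 + \left(\left(1 - 5\right) + 5\right) \left(-192\right) = -9 + \left(-4 + 5\right) \left(-192\right) = -9 + 1 \left(-192\right) = -9 - 192 = -201$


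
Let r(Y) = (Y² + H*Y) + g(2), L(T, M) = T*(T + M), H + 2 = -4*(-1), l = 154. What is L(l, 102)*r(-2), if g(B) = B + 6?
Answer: 315392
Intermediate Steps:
H = 2 (H = -2 - 4*(-1) = -2 + 4 = 2)
L(T, M) = T*(M + T)
g(B) = 6 + B
r(Y) = 8 + Y² + 2*Y (r(Y) = (Y² + 2*Y) + (6 + 2) = (Y² + 2*Y) + 8 = 8 + Y² + 2*Y)
L(l, 102)*r(-2) = (154*(102 + 154))*(8 + (-2)² + 2*(-2)) = (154*256)*(8 + 4 - 4) = 39424*8 = 315392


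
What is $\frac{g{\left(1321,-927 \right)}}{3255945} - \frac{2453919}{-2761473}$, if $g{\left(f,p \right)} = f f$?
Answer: $\frac{29857130312}{20958517965} \approx 1.4246$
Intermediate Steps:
$g{\left(f,p \right)} = f^{2}$
$\frac{g{\left(1321,-927 \right)}}{3255945} - \frac{2453919}{-2761473} = \frac{1321^{2}}{3255945} - \frac{2453919}{-2761473} = 1745041 \cdot \frac{1}{3255945} - - \frac{62921}{70807} = \frac{1745041}{3255945} + \frac{62921}{70807} = \frac{29857130312}{20958517965}$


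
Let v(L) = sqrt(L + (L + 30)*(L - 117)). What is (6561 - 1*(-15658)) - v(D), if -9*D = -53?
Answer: 22219 - I*sqrt(322523)/9 ≈ 22219.0 - 63.101*I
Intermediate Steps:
D = 53/9 (D = -1/9*(-53) = 53/9 ≈ 5.8889)
v(L) = sqrt(L + (-117 + L)*(30 + L)) (v(L) = sqrt(L + (30 + L)*(-117 + L)) = sqrt(L + (-117 + L)*(30 + L)))
(6561 - 1*(-15658)) - v(D) = (6561 - 1*(-15658)) - sqrt(-3510 + (53/9)**2 - 86*53/9) = (6561 + 15658) - sqrt(-3510 + 2809/81 - 4558/9) = 22219 - sqrt(-322523/81) = 22219 - I*sqrt(322523)/9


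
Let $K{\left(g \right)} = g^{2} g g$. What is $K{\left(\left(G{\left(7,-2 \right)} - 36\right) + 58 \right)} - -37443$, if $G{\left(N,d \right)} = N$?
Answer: $744724$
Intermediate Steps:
$K{\left(g \right)} = g^{4}$ ($K{\left(g \right)} = g^{3} g = g^{4}$)
$K{\left(\left(G{\left(7,-2 \right)} - 36\right) + 58 \right)} - -37443 = \left(\left(7 - 36\right) + 58\right)^{4} - -37443 = \left(-29 + 58\right)^{4} + 37443 = 29^{4} + 37443 = 707281 + 37443 = 744724$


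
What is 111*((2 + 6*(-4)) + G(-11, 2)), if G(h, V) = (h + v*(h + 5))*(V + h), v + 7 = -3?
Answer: -51393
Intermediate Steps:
v = -10 (v = -7 - 3 = -10)
G(h, V) = (-50 - 9*h)*(V + h) (G(h, V) = (h - 10*(h + 5))*(V + h) = (h - 10*(5 + h))*(V + h) = (h + (-50 - 10*h))*(V + h) = (-50 - 9*h)*(V + h))
111*((2 + 6*(-4)) + G(-11, 2)) = 111*((2 + 6*(-4)) + (-50*2 - 50*(-11) - 9*(-11)**2 - 9*2*(-11))) = 111*((2 - 24) + (-100 + 550 - 9*121 + 198)) = 111*(-22 + (-100 + 550 - 1089 + 198)) = 111*(-22 - 441) = 111*(-463) = -51393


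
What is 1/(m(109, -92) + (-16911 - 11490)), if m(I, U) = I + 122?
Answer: -1/28170 ≈ -3.5499e-5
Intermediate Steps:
m(I, U) = 122 + I
1/(m(109, -92) + (-16911 - 11490)) = 1/((122 + 109) + (-16911 - 11490)) = 1/(231 - 28401) = 1/(-28170) = -1/28170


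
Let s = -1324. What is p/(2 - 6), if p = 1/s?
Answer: 1/5296 ≈ 0.00018882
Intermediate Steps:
p = -1/1324 (p = 1/(-1324) = -1/1324 ≈ -0.00075529)
p/(2 - 6) = -1/1324/(2 - 6) = -1/1324/(-4) = -¼*(-1/1324) = 1/5296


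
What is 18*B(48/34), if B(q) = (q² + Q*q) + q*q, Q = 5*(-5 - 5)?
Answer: -346464/289 ≈ -1198.8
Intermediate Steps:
Q = -50 (Q = 5*(-10) = -50)
B(q) = -50*q + 2*q² (B(q) = (q² - 50*q) + q*q = (q² - 50*q) + q² = -50*q + 2*q²)
18*B(48/34) = 18*(2*(48/34)*(-25 + 48/34)) = 18*(2*(48*(1/34))*(-25 + 48*(1/34))) = 18*(2*(24/17)*(-25 + 24/17)) = 18*(2*(24/17)*(-401/17)) = 18*(-19248/289) = -346464/289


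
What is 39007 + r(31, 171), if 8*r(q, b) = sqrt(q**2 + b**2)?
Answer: 39007 + sqrt(30202)/8 ≈ 39029.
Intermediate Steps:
r(q, b) = sqrt(b**2 + q**2)/8 (r(q, b) = sqrt(q**2 + b**2)/8 = sqrt(b**2 + q**2)/8)
39007 + r(31, 171) = 39007 + sqrt(171**2 + 31**2)/8 = 39007 + sqrt(29241 + 961)/8 = 39007 + sqrt(30202)/8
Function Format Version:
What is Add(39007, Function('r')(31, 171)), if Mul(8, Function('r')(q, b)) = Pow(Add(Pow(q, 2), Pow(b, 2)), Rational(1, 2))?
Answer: Add(39007, Mul(Rational(1, 8), Pow(30202, Rational(1, 2)))) ≈ 39029.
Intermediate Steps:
Function('r')(q, b) = Mul(Rational(1, 8), Pow(Add(Pow(b, 2), Pow(q, 2)), Rational(1, 2))) (Function('r')(q, b) = Mul(Rational(1, 8), Pow(Add(Pow(q, 2), Pow(b, 2)), Rational(1, 2))) = Mul(Rational(1, 8), Pow(Add(Pow(b, 2), Pow(q, 2)), Rational(1, 2))))
Add(39007, Function('r')(31, 171)) = Add(39007, Mul(Rational(1, 8), Pow(Add(Pow(171, 2), Pow(31, 2)), Rational(1, 2)))) = Add(39007, Mul(Rational(1, 8), Pow(Add(29241, 961), Rational(1, 2)))) = Add(39007, Mul(Rational(1, 8), Pow(30202, Rational(1, 2))))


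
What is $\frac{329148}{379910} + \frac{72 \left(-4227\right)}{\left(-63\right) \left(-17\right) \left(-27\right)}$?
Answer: $\frac{2317431514}{203441805} \approx 11.391$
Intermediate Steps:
$\frac{329148}{379910} + \frac{72 \left(-4227\right)}{\left(-63\right) \left(-17\right) \left(-27\right)} = 329148 \cdot \frac{1}{379910} - \frac{304344}{1071 \left(-27\right)} = \frac{164574}{189955} - \frac{304344}{-28917} = \frac{164574}{189955} - - \frac{11272}{1071} = \frac{164574}{189955} + \frac{11272}{1071} = \frac{2317431514}{203441805}$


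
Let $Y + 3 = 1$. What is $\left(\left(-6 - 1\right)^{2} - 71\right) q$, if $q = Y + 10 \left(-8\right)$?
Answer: $1804$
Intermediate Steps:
$Y = -2$ ($Y = -3 + 1 = -2$)
$q = -82$ ($q = -2 + 10 \left(-8\right) = -2 - 80 = -82$)
$\left(\left(-6 - 1\right)^{2} - 71\right) q = \left(\left(-6 - 1\right)^{2} - 71\right) \left(-82\right) = \left(\left(-7\right)^{2} - 71\right) \left(-82\right) = \left(49 - 71\right) \left(-82\right) = \left(-22\right) \left(-82\right) = 1804$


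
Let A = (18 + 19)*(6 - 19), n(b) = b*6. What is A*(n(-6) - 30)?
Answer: 31746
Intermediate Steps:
n(b) = 6*b
A = -481 (A = 37*(-13) = -481)
A*(n(-6) - 30) = -481*(6*(-6) - 30) = -481*(-36 - 30) = -481*(-66) = 31746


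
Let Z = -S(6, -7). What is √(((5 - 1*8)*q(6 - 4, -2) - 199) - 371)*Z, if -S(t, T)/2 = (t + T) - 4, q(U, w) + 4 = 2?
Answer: -20*I*√141 ≈ -237.49*I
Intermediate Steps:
q(U, w) = -2 (q(U, w) = -4 + 2 = -2)
S(t, T) = 8 - 2*T - 2*t (S(t, T) = -2*((t + T) - 4) = -2*((T + t) - 4) = -2*(-4 + T + t) = 8 - 2*T - 2*t)
Z = -10 (Z = -(8 - 2*(-7) - 2*6) = -(8 + 14 - 12) = -1*10 = -10)
√(((5 - 1*8)*q(6 - 4, -2) - 199) - 371)*Z = √(((5 - 1*8)*(-2) - 199) - 371)*(-10) = √(((5 - 8)*(-2) - 199) - 371)*(-10) = √((-3*(-2) - 199) - 371)*(-10) = √((6 - 199) - 371)*(-10) = √(-193 - 371)*(-10) = √(-564)*(-10) = (2*I*√141)*(-10) = -20*I*√141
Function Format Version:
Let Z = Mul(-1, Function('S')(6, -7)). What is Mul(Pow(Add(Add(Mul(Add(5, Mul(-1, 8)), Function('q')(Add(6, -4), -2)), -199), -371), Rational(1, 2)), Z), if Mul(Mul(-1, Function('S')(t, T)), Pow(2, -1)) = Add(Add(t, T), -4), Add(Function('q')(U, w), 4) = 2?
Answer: Mul(-20, I, Pow(141, Rational(1, 2))) ≈ Mul(-237.49, I)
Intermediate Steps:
Function('q')(U, w) = -2 (Function('q')(U, w) = Add(-4, 2) = -2)
Function('S')(t, T) = Add(8, Mul(-2, T), Mul(-2, t)) (Function('S')(t, T) = Mul(-2, Add(Add(t, T), -4)) = Mul(-2, Add(Add(T, t), -4)) = Mul(-2, Add(-4, T, t)) = Add(8, Mul(-2, T), Mul(-2, t)))
Z = -10 (Z = Mul(-1, Add(8, Mul(-2, -7), Mul(-2, 6))) = Mul(-1, Add(8, 14, -12)) = Mul(-1, 10) = -10)
Mul(Pow(Add(Add(Mul(Add(5, Mul(-1, 8)), Function('q')(Add(6, -4), -2)), -199), -371), Rational(1, 2)), Z) = Mul(Pow(Add(Add(Mul(Add(5, Mul(-1, 8)), -2), -199), -371), Rational(1, 2)), -10) = Mul(Pow(Add(Add(Mul(Add(5, -8), -2), -199), -371), Rational(1, 2)), -10) = Mul(Pow(Add(Add(Mul(-3, -2), -199), -371), Rational(1, 2)), -10) = Mul(Pow(Add(Add(6, -199), -371), Rational(1, 2)), -10) = Mul(Pow(Add(-193, -371), Rational(1, 2)), -10) = Mul(Pow(-564, Rational(1, 2)), -10) = Mul(Mul(2, I, Pow(141, Rational(1, 2))), -10) = Mul(-20, I, Pow(141, Rational(1, 2)))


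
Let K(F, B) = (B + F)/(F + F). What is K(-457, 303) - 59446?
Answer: -27166745/457 ≈ -59446.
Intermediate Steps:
K(F, B) = (B + F)/(2*F) (K(F, B) = (B + F)/((2*F)) = (B + F)*(1/(2*F)) = (B + F)/(2*F))
K(-457, 303) - 59446 = (1/2)*(303 - 457)/(-457) - 59446 = (1/2)*(-1/457)*(-154) - 59446 = 77/457 - 59446 = -27166745/457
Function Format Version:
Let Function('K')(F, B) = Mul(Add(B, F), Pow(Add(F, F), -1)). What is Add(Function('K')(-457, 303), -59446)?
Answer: Rational(-27166745, 457) ≈ -59446.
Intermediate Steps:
Function('K')(F, B) = Mul(Rational(1, 2), Pow(F, -1), Add(B, F)) (Function('K')(F, B) = Mul(Add(B, F), Pow(Mul(2, F), -1)) = Mul(Add(B, F), Mul(Rational(1, 2), Pow(F, -1))) = Mul(Rational(1, 2), Pow(F, -1), Add(B, F)))
Add(Function('K')(-457, 303), -59446) = Add(Mul(Rational(1, 2), Pow(-457, -1), Add(303, -457)), -59446) = Add(Mul(Rational(1, 2), Rational(-1, 457), -154), -59446) = Add(Rational(77, 457), -59446) = Rational(-27166745, 457)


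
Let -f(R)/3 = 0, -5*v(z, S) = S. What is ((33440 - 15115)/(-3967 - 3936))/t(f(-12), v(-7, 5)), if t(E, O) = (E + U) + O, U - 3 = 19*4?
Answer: -18325/616434 ≈ -0.029727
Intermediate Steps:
v(z, S) = -S/5
f(R) = 0 (f(R) = -3*0 = 0)
U = 79 (U = 3 + 19*4 = 3 + 76 = 79)
t(E, O) = 79 + E + O (t(E, O) = (E + 79) + O = (79 + E) + O = 79 + E + O)
((33440 - 15115)/(-3967 - 3936))/t(f(-12), v(-7, 5)) = ((33440 - 15115)/(-3967 - 3936))/(79 + 0 - 1/5*5) = (18325/(-7903))/(79 + 0 - 1) = (18325*(-1/7903))/78 = -18325/7903*1/78 = -18325/616434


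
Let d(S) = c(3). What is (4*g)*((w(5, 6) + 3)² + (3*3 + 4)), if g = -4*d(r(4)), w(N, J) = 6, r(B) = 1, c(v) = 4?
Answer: -6016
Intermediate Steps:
d(S) = 4
g = -16 (g = -4*4 = -16)
(4*g)*((w(5, 6) + 3)² + (3*3 + 4)) = (4*(-16))*((6 + 3)² + (3*3 + 4)) = -64*(9² + (9 + 4)) = -64*(81 + 13) = -64*94 = -6016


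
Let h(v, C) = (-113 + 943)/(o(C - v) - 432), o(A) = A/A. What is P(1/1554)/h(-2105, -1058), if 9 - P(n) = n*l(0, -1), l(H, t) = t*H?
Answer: -3879/830 ≈ -4.6735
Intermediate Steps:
l(H, t) = H*t
o(A) = 1
h(v, C) = -830/431 (h(v, C) = (-113 + 943)/(1 - 432) = 830/(-431) = 830*(-1/431) = -830/431)
P(n) = 9 (P(n) = 9 - n*0*(-1) = 9 - n*0 = 9 - 1*0 = 9 + 0 = 9)
P(1/1554)/h(-2105, -1058) = 9/(-830/431) = 9*(-431/830) = -3879/830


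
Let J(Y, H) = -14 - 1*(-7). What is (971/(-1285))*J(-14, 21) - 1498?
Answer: -1918133/1285 ≈ -1492.7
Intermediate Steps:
J(Y, H) = -7 (J(Y, H) = -14 + 7 = -7)
(971/(-1285))*J(-14, 21) - 1498 = (971/(-1285))*(-7) - 1498 = (971*(-1/1285))*(-7) - 1498 = -971/1285*(-7) - 1498 = 6797/1285 - 1498 = -1918133/1285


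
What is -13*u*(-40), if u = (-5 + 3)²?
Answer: 2080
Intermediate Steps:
u = 4 (u = (-2)² = 4)
-13*u*(-40) = -13*4*(-40) = -52*(-40) = 2080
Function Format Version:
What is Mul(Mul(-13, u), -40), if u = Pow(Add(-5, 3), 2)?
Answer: 2080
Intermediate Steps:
u = 4 (u = Pow(-2, 2) = 4)
Mul(Mul(-13, u), -40) = Mul(Mul(-13, 4), -40) = Mul(-52, -40) = 2080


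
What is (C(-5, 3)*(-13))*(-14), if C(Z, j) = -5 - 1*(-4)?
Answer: -182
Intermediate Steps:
C(Z, j) = -1 (C(Z, j) = -5 + 4 = -1)
(C(-5, 3)*(-13))*(-14) = -1*(-13)*(-14) = 13*(-14) = -182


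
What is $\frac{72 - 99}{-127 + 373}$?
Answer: $- \frac{9}{82} \approx -0.10976$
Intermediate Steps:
$\frac{72 - 99}{-127 + 373} = - \frac{27}{246} = \left(-27\right) \frac{1}{246} = - \frac{9}{82}$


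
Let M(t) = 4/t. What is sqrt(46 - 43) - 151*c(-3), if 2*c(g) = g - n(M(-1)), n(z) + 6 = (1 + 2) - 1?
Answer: -151/2 + sqrt(3) ≈ -73.768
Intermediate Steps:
n(z) = -4 (n(z) = -6 + ((1 + 2) - 1) = -6 + (3 - 1) = -6 + 2 = -4)
c(g) = 2 + g/2 (c(g) = (g - 1*(-4))/2 = (g + 4)/2 = (4 + g)/2 = 2 + g/2)
sqrt(46 - 43) - 151*c(-3) = sqrt(46 - 43) - 151*(2 + (1/2)*(-3)) = sqrt(3) - 151*(2 - 3/2) = sqrt(3) - 151*1/2 = sqrt(3) - 151/2 = -151/2 + sqrt(3)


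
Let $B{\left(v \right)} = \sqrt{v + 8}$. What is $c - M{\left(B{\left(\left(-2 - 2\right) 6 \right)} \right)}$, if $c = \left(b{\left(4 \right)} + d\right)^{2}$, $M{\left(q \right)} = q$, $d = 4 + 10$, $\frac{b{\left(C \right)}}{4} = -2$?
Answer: $36 - 4 i \approx 36.0 - 4.0 i$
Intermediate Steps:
$b{\left(C \right)} = -8$ ($b{\left(C \right)} = 4 \left(-2\right) = -8$)
$B{\left(v \right)} = \sqrt{8 + v}$
$d = 14$
$c = 36$ ($c = \left(-8 + 14\right)^{2} = 6^{2} = 36$)
$c - M{\left(B{\left(\left(-2 - 2\right) 6 \right)} \right)} = 36 - \sqrt{8 + \left(-2 - 2\right) 6} = 36 - \sqrt{8 - 24} = 36 - \sqrt{-16} = 36 - 4 i$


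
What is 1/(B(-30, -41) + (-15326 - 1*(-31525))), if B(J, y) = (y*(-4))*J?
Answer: 1/11279 ≈ 8.8660e-5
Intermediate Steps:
B(J, y) = -4*J*y (B(J, y) = (-4*y)*J = -4*J*y)
1/(B(-30, -41) + (-15326 - 1*(-31525))) = 1/(-4*(-30)*(-41) + (-15326 - 1*(-31525))) = 1/(-4920 + (-15326 + 31525)) = 1/(-4920 + 16199) = 1/11279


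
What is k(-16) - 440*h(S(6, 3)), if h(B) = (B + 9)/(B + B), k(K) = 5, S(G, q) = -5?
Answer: 181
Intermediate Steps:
h(B) = (9 + B)/(2*B) (h(B) = (9 + B)/((2*B)) = (9 + B)*(1/(2*B)) = (9 + B)/(2*B))
k(-16) - 440*h(S(6, 3)) = 5 - 220*(9 - 5)/(-5) = 5 - 220*(-1)*4/5 = 5 - 440*(-⅖) = 5 + 176 = 181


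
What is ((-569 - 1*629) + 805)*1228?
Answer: -482604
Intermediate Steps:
((-569 - 1*629) + 805)*1228 = ((-569 - 629) + 805)*1228 = (-1198 + 805)*1228 = -393*1228 = -482604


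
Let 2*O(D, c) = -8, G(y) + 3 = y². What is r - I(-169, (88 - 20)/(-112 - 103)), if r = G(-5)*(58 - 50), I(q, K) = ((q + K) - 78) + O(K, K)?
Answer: 91873/215 ≈ 427.32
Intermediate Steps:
G(y) = -3 + y²
O(D, c) = -4 (O(D, c) = (½)*(-8) = -4)
I(q, K) = -82 + K + q (I(q, K) = ((q + K) - 78) - 4 = ((K + q) - 78) - 4 = (-78 + K + q) - 4 = -82 + K + q)
r = 176 (r = (-3 + (-5)²)*(58 - 50) = (-3 + 25)*8 = 22*8 = 176)
r - I(-169, (88 - 20)/(-112 - 103)) = 176 - (-82 + (88 - 20)/(-112 - 103) - 169) = 176 - (-82 + 68/(-215) - 169) = 176 - (-82 + 68*(-1/215) - 169) = 176 - (-82 - 68/215 - 169) = 176 - 1*(-54033/215) = 176 + 54033/215 = 91873/215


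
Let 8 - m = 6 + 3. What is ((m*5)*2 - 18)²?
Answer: 784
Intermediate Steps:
m = -1 (m = 8 - (6 + 3) = 8 - 1*9 = 8 - 9 = -1)
((m*5)*2 - 18)² = (-1*5*2 - 18)² = (-5*2 - 18)² = (-10 - 18)² = (-28)² = 784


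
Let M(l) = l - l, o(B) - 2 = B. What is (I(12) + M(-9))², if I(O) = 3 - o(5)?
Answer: 16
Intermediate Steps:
o(B) = 2 + B
I(O) = -4 (I(O) = 3 - (2 + 5) = 3 - 1*7 = 3 - 7 = -4)
M(l) = 0
(I(12) + M(-9))² = (-4 + 0)² = (-4)² = 16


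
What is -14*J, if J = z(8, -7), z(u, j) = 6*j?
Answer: 588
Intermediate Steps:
J = -42 (J = 6*(-7) = -42)
-14*J = -14*(-42) = 588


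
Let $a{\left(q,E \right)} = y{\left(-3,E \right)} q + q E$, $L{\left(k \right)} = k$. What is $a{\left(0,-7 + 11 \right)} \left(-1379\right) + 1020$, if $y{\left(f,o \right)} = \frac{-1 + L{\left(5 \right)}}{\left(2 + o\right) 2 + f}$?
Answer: $1020$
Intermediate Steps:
$y{\left(f,o \right)} = \frac{4}{4 + f + 2 o}$ ($y{\left(f,o \right)} = \frac{-1 + 5}{\left(2 + o\right) 2 + f} = \frac{4}{\left(4 + 2 o\right) + f} = \frac{4}{4 + f + 2 o}$)
$a{\left(q,E \right)} = E q + \frac{4 q}{1 + 2 E}$ ($a{\left(q,E \right)} = \frac{4}{4 - 3 + 2 E} q + q E = \frac{4}{1 + 2 E} q + E q = \frac{4 q}{1 + 2 E} + E q = E q + \frac{4 q}{1 + 2 E}$)
$a{\left(0,-7 + 11 \right)} \left(-1379\right) + 1020 = \frac{0 \left(4 + \left(-7 + 11\right) \left(1 + 2 \left(-7 + 11\right)\right)\right)}{1 + 2 \left(-7 + 11\right)} \left(-1379\right) + 1020 = \frac{0 \left(4 + 4 \left(1 + 2 \cdot 4\right)\right)}{1 + 2 \cdot 4} \left(-1379\right) + 1020 = \frac{0 \left(4 + 4 \left(1 + 8\right)\right)}{1 + 8} \left(-1379\right) + 1020 = \frac{0 \left(4 + 4 \cdot 9\right)}{9} \left(-1379\right) + 1020 = 0 \cdot \frac{1}{9} \left(4 + 36\right) \left(-1379\right) + 1020 = 0 \cdot \frac{1}{9} \cdot 40 \left(-1379\right) + 1020 = 0 \left(-1379\right) + 1020 = 0 + 1020 = 1020$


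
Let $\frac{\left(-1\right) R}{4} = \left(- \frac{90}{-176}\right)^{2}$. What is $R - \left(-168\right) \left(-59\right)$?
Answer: $- \frac{19191657}{1936} \approx -9913.0$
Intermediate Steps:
$R = - \frac{2025}{1936}$ ($R = - 4 \left(- \frac{90}{-176}\right)^{2} = - 4 \left(\left(-90\right) \left(- \frac{1}{176}\right)\right)^{2} = - 4 \left(\frac{45}{88}\right)^{2} = \left(-4\right) \frac{2025}{7744} = - \frac{2025}{1936} \approx -1.046$)
$R - \left(-168\right) \left(-59\right) = - \frac{2025}{1936} - \left(-168\right) \left(-59\right) = - \frac{2025}{1936} - 9912 = - \frac{19191657}{1936}$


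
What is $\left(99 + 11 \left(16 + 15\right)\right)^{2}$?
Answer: $193600$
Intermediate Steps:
$\left(99 + 11 \left(16 + 15\right)\right)^{2} = \left(99 + 11 \cdot 31\right)^{2} = \left(99 + 341\right)^{2} = 440^{2} = 193600$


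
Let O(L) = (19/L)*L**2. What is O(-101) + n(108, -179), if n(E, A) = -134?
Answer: -2053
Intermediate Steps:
O(L) = 19*L
O(-101) + n(108, -179) = 19*(-101) - 134 = -1919 - 134 = -2053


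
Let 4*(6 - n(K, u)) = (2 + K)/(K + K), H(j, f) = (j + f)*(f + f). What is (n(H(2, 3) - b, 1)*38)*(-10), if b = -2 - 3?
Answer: -31217/14 ≈ -2229.8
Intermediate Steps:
H(j, f) = 2*f*(f + j) (H(j, f) = (f + j)*(2*f) = 2*f*(f + j))
b = -5
n(K, u) = 6 - (2 + K)/(8*K) (n(K, u) = 6 - (2 + K)/(4*(K + K)) = 6 - (2 + K)/(4*(2*K)) = 6 - (2 + K)*1/(2*K)/4 = 6 - (2 + K)/(8*K))
(n(H(2, 3) - b, 1)*38)*(-10) = (((-2 + 47*(2*3*(3 + 2) - 1*(-5)))/(8*(2*3*(3 + 2) - 1*(-5))))*38)*(-10) = (((-2 + 47*(2*3*5 + 5))/(8*(2*3*5 + 5)))*38)*(-10) = (((-2 + 47*(30 + 5))/(8*(30 + 5)))*38)*(-10) = (((⅛)*(-2 + 47*35)/35)*38)*(-10) = (((⅛)*(1/35)*(-2 + 1645))*38)*(-10) = (((⅛)*(1/35)*1643)*38)*(-10) = ((1643/280)*38)*(-10) = (31217/140)*(-10) = -31217/14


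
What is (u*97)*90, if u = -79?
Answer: -689670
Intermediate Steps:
(u*97)*90 = -79*97*90 = -7663*90 = -689670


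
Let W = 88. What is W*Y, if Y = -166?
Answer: -14608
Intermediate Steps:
W*Y = 88*(-166) = -14608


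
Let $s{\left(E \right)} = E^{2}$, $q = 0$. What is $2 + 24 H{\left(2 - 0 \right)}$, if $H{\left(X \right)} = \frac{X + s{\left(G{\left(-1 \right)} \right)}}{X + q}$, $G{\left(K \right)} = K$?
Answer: $38$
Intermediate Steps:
$H{\left(X \right)} = \frac{1 + X}{X}$ ($H{\left(X \right)} = \frac{X + \left(-1\right)^{2}}{X + 0} = \frac{X + 1}{X} = \frac{1 + X}{X}$)
$2 + 24 H{\left(2 - 0 \right)} = 2 + 24 \frac{1 + \left(2 - 0\right)}{2 - 0} = 2 + 24 \frac{1 + \left(2 + 0\right)}{2 + 0} = 2 + 24 \frac{1 + 2}{2} = 2 + 24 \cdot \frac{1}{2} \cdot 3 = 2 + 24 \cdot \frac{3}{2} = 2 + 36 = 38$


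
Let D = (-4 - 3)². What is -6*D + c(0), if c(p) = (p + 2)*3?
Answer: -288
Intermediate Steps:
D = 49 (D = (-7)² = 49)
c(p) = 6 + 3*p (c(p) = (2 + p)*3 = 6 + 3*p)
-6*D + c(0) = -6*49 + (6 + 3*0) = -294 + (6 + 0) = -294 + 6 = -288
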